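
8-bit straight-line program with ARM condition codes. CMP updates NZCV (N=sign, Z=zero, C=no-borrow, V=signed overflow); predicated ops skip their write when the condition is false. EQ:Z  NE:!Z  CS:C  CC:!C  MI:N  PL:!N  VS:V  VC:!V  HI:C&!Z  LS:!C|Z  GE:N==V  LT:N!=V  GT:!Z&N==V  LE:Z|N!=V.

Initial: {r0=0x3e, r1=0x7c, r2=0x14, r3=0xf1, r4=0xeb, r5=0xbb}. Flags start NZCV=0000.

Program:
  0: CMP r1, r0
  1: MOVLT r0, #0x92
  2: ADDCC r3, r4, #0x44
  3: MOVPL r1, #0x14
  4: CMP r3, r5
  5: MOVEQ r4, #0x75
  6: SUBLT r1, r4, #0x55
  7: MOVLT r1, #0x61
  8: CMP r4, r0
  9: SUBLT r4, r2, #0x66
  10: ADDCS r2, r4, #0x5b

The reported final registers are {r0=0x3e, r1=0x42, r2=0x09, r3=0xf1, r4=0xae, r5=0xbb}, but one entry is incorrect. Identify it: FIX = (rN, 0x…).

FIX = (r1, 0x14)

0: ✓ CMP  NZCV=0010
1: · MOVLT
2: · ADDCC
3: ✓ MOVPL  r1←0x14
4: ✓ CMP  NZCV=0010
5: · MOVEQ
6: · SUBLT
7: · MOVLT
8: ✓ CMP  NZCV=1010
9: ✓ SUBLT  r4←0xae
10: ✓ ADDCS  r2←0x09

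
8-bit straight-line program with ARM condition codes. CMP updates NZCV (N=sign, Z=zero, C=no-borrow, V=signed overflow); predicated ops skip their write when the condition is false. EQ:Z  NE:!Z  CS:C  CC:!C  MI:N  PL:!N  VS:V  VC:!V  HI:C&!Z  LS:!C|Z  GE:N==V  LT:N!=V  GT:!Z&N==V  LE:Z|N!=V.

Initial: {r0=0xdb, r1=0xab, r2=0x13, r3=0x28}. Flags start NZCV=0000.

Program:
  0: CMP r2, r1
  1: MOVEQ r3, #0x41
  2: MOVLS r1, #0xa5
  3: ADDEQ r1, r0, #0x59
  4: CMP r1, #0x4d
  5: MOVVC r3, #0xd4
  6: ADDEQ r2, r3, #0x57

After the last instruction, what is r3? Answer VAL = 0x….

VAL = 0x28

0: ✓ CMP  NZCV=0000
1: · MOVEQ
2: ✓ MOVLS  r1←0xa5
3: · ADDEQ
4: ✓ CMP  NZCV=0011
5: · MOVVC
6: · ADDEQ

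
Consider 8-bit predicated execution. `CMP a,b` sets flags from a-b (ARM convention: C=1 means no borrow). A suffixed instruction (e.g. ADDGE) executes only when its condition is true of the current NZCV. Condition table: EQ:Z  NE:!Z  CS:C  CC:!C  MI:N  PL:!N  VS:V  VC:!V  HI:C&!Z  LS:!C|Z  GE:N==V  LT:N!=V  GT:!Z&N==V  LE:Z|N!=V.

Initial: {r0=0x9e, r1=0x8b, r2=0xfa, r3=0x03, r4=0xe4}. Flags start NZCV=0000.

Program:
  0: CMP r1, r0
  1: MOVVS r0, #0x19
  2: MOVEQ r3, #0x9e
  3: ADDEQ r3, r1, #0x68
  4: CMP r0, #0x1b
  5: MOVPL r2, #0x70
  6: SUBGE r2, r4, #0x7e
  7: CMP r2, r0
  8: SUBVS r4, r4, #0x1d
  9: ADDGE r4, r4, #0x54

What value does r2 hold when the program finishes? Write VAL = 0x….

VAL = 0xfa

[0] flags=1000 → (cmp)
[1] flags=1000 VS?F → skip
[2] flags=1000 EQ?F → skip
[3] flags=1000 EQ?F → skip
[4] flags=1010 → (cmp)
[5] flags=1010 PL?F → skip
[6] flags=1010 GE?F → skip
[7] flags=0010 → (cmp)
[8] flags=0010 VS?F → skip
[9] flags=0010 GE?T → r4=0x38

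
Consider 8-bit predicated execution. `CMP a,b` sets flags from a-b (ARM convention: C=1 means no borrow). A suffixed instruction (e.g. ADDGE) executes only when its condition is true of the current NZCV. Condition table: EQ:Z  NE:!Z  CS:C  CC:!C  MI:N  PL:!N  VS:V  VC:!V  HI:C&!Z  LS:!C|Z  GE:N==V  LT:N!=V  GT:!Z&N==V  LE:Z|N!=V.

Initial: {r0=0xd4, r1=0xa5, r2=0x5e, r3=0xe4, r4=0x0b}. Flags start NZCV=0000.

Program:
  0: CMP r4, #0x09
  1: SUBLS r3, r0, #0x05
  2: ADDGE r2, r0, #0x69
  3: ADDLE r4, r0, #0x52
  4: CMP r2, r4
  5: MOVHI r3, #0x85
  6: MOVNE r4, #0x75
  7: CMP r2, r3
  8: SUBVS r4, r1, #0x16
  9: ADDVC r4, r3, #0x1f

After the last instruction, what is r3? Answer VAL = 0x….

VAL = 0x85

[0] flags=0010 → (cmp)
[1] flags=0010 LS?F → skip
[2] flags=0010 GE?T → r2=0x3d
[3] flags=0010 LE?F → skip
[4] flags=0010 → (cmp)
[5] flags=0010 HI?T → r3=0x85
[6] flags=0010 NE?T → r4=0x75
[7] flags=1001 → (cmp)
[8] flags=1001 VS?T → r4=0x8f
[9] flags=1001 VC?F → skip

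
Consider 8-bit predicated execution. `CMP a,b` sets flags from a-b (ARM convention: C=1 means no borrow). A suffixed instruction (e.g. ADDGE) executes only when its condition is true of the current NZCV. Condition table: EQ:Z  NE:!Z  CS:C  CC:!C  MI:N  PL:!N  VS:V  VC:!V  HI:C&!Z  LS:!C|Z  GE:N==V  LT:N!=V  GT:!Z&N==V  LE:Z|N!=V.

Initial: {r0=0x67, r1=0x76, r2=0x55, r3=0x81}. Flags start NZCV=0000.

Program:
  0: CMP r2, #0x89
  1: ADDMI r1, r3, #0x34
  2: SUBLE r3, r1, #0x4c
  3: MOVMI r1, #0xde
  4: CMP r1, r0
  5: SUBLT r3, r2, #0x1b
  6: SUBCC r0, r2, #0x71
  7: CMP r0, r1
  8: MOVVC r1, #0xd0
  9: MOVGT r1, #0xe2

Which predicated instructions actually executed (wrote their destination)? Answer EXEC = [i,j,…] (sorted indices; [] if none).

EXEC = [1,3,5,9]

0: ✓ CMP  NZCV=1001
1: ✓ ADDMI  r1←0xb5
2: · SUBLE
3: ✓ MOVMI  r1←0xde
4: ✓ CMP  NZCV=0011
5: ✓ SUBLT  r3←0x3a
6: · SUBCC
7: ✓ CMP  NZCV=1001
8: · MOVVC
9: ✓ MOVGT  r1←0xe2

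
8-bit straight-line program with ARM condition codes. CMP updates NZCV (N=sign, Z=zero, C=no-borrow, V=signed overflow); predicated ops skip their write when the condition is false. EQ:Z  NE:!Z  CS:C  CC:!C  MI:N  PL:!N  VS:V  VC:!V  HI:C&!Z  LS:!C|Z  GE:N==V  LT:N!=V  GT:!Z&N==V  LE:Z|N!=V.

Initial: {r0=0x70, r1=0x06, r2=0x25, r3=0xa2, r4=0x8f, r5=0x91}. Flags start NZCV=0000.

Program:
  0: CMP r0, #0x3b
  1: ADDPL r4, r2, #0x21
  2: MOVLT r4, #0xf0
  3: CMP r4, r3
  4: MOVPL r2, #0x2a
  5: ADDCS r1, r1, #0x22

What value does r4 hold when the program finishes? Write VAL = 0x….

VAL = 0x46

[0] flags=0010 → (cmp)
[1] flags=0010 PL?T → r4=0x46
[2] flags=0010 LT?F → skip
[3] flags=1001 → (cmp)
[4] flags=1001 PL?F → skip
[5] flags=1001 CS?F → skip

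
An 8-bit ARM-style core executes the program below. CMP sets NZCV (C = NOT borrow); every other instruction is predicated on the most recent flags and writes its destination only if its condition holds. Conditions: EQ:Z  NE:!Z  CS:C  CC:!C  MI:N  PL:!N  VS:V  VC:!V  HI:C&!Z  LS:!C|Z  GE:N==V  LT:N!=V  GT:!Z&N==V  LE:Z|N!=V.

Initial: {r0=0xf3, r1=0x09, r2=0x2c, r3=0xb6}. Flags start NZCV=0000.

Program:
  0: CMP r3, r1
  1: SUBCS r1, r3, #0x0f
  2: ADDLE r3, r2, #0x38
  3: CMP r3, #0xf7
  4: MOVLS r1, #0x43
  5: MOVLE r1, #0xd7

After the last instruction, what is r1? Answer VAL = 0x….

VAL = 0x43

[0] flags=1010 → (cmp)
[1] flags=1010 CS?T → r1=0xa7
[2] flags=1010 LE?T → r3=0x64
[3] flags=0000 → (cmp)
[4] flags=0000 LS?T → r1=0x43
[5] flags=0000 LE?F → skip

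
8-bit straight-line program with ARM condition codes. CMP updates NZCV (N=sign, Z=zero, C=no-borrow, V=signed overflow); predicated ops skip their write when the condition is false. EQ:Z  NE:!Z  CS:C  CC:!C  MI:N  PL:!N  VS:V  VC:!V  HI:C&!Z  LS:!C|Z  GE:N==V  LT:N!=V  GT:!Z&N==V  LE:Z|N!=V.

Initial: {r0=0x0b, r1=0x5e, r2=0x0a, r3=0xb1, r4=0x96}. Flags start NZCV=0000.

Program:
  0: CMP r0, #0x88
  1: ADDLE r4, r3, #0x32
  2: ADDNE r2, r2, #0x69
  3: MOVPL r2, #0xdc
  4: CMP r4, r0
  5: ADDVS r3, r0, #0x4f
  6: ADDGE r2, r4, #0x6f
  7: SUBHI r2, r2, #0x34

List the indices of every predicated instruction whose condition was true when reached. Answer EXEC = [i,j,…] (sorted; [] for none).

EXEC = [2,7]

[0] flags=1001 → (cmp)
[1] flags=1001 LE?F → skip
[2] flags=1001 NE?T → r2=0x73
[3] flags=1001 PL?F → skip
[4] flags=1010 → (cmp)
[5] flags=1010 VS?F → skip
[6] flags=1010 GE?F → skip
[7] flags=1010 HI?T → r2=0x3f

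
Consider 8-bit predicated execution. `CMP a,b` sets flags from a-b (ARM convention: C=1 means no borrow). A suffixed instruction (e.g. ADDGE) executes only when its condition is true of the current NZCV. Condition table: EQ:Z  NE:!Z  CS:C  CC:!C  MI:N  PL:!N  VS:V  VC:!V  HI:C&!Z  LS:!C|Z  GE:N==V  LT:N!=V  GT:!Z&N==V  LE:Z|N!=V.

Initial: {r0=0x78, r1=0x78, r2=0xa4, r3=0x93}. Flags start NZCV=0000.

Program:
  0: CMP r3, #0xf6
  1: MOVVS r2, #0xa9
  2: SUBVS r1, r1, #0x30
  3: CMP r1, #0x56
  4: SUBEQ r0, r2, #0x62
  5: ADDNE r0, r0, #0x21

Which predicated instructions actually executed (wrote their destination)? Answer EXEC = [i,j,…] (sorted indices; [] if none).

0: ✓ CMP  NZCV=1000
1: · MOVVS
2: · SUBVS
3: ✓ CMP  NZCV=0010
4: · SUBEQ
5: ✓ ADDNE  r0←0x99

EXEC = [5]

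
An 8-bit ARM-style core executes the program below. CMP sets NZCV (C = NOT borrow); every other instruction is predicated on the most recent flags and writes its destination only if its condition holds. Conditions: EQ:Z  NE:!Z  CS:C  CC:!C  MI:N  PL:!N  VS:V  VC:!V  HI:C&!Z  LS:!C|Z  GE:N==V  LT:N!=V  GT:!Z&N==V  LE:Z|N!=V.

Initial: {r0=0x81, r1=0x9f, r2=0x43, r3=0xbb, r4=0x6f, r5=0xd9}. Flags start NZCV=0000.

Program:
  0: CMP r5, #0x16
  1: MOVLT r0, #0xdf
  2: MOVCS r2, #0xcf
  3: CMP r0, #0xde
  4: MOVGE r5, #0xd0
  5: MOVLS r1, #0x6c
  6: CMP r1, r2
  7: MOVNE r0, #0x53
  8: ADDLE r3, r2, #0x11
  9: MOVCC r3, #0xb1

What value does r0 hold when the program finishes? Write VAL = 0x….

[0] flags=1010 → (cmp)
[1] flags=1010 LT?T → r0=0xdf
[2] flags=1010 CS?T → r2=0xcf
[3] flags=0010 → (cmp)
[4] flags=0010 GE?T → r5=0xd0
[5] flags=0010 LS?F → skip
[6] flags=1000 → (cmp)
[7] flags=1000 NE?T → r0=0x53
[8] flags=1000 LE?T → r3=0xe0
[9] flags=1000 CC?T → r3=0xb1

VAL = 0x53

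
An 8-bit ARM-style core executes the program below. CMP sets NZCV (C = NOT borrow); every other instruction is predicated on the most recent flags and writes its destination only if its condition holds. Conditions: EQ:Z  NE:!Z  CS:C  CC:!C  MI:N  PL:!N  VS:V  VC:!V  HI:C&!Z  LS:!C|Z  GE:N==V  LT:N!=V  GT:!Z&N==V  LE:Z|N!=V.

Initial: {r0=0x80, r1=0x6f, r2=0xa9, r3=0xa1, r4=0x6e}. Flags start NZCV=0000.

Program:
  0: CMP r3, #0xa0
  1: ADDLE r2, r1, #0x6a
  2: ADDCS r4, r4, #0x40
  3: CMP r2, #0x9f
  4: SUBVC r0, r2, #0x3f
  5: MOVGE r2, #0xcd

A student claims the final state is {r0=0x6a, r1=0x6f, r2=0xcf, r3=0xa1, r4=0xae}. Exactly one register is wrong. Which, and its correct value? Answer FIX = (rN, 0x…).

FIX = (r2, 0xcd)

[0] flags=0010 → (cmp)
[1] flags=0010 LE?F → skip
[2] flags=0010 CS?T → r4=0xae
[3] flags=0010 → (cmp)
[4] flags=0010 VC?T → r0=0x6a
[5] flags=0010 GE?T → r2=0xcd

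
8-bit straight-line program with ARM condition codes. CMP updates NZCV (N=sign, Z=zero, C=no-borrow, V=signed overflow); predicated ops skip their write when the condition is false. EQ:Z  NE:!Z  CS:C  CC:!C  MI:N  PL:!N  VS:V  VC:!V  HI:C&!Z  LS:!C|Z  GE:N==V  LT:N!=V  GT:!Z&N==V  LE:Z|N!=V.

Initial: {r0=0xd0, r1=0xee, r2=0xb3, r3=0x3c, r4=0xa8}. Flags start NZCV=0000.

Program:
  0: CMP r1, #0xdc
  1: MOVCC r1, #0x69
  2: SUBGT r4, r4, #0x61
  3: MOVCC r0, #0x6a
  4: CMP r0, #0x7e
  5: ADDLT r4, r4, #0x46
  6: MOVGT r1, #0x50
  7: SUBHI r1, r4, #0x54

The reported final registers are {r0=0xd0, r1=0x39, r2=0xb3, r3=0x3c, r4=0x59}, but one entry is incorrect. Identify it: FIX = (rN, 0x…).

FIX = (r4, 0x8d)

[0] flags=0010 → (cmp)
[1] flags=0010 CC?F → skip
[2] flags=0010 GT?T → r4=0x47
[3] flags=0010 CC?F → skip
[4] flags=0011 → (cmp)
[5] flags=0011 LT?T → r4=0x8d
[6] flags=0011 GT?F → skip
[7] flags=0011 HI?T → r1=0x39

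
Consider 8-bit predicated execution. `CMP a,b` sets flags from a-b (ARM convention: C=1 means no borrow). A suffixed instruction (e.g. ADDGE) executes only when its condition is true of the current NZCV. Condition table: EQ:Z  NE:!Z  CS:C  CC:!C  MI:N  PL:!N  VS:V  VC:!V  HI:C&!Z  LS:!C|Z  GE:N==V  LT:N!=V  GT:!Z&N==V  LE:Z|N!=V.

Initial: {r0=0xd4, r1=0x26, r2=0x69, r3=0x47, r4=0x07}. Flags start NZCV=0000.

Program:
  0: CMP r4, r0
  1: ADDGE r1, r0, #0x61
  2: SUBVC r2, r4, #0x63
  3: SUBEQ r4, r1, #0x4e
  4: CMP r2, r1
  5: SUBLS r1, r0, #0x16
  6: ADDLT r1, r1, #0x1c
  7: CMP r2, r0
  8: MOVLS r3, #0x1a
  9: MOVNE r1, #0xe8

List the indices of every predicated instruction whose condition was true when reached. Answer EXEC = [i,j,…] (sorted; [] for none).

0: ✓ CMP  NZCV=0000
1: ✓ ADDGE  r1←0x35
2: ✓ SUBVC  r2←0xa4
3: · SUBEQ
4: ✓ CMP  NZCV=0011
5: · SUBLS
6: ✓ ADDLT  r1←0x51
7: ✓ CMP  NZCV=1000
8: ✓ MOVLS  r3←0x1a
9: ✓ MOVNE  r1←0xe8

EXEC = [1,2,6,8,9]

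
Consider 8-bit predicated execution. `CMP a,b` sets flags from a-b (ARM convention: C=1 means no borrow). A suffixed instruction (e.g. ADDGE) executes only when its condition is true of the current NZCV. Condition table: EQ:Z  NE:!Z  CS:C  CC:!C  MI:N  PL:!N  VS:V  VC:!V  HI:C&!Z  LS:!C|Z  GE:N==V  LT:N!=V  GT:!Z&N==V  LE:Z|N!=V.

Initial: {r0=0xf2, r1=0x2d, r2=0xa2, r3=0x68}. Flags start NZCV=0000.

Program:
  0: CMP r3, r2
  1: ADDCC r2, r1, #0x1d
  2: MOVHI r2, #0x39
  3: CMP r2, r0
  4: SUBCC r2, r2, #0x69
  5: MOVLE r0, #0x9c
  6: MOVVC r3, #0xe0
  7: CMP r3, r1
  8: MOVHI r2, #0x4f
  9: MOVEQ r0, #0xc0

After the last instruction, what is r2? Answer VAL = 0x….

0: ✓ CMP  NZCV=1001
1: ✓ ADDCC  r2←0x4a
2: · MOVHI
3: ✓ CMP  NZCV=0000
4: ✓ SUBCC  r2←0xe1
5: · MOVLE
6: ✓ MOVVC  r3←0xe0
7: ✓ CMP  NZCV=1010
8: ✓ MOVHI  r2←0x4f
9: · MOVEQ

VAL = 0x4f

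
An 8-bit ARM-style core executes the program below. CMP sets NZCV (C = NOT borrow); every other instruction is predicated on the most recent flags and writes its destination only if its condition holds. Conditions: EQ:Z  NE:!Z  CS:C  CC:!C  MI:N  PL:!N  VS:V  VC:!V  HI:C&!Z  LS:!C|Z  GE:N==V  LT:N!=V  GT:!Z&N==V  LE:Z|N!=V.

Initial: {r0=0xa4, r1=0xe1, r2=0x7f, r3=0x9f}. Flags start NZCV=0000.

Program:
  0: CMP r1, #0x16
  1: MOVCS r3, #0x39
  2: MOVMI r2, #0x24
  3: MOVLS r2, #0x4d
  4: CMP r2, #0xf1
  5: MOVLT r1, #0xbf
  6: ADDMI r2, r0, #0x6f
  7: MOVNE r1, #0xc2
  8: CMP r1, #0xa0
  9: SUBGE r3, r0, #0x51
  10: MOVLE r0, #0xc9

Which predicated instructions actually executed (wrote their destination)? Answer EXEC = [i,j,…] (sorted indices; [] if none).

EXEC = [1,2,7,9]

0: ✓ CMP  NZCV=1010
1: ✓ MOVCS  r3←0x39
2: ✓ MOVMI  r2←0x24
3: · MOVLS
4: ✓ CMP  NZCV=0000
5: · MOVLT
6: · ADDMI
7: ✓ MOVNE  r1←0xc2
8: ✓ CMP  NZCV=0010
9: ✓ SUBGE  r3←0x53
10: · MOVLE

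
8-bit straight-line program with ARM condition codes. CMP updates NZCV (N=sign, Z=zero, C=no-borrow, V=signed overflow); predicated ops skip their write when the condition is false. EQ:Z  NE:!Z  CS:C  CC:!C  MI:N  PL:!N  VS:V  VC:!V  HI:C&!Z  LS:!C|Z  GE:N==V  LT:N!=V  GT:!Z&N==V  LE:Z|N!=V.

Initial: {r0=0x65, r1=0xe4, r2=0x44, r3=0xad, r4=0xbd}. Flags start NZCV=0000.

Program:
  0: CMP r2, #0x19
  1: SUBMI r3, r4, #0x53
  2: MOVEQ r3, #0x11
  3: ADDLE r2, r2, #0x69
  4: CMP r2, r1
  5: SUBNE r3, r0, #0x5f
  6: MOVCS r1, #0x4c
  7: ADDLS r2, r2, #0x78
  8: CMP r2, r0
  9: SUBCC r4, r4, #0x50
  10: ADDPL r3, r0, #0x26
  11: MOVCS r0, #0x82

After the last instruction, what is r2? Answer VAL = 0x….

0: ✓ CMP  NZCV=0010
1: · SUBMI
2: · MOVEQ
3: · ADDLE
4: ✓ CMP  NZCV=0000
5: ✓ SUBNE  r3←0x06
6: · MOVCS
7: ✓ ADDLS  r2←0xbc
8: ✓ CMP  NZCV=0011
9: · SUBCC
10: ✓ ADDPL  r3←0x8b
11: ✓ MOVCS  r0←0x82

VAL = 0xbc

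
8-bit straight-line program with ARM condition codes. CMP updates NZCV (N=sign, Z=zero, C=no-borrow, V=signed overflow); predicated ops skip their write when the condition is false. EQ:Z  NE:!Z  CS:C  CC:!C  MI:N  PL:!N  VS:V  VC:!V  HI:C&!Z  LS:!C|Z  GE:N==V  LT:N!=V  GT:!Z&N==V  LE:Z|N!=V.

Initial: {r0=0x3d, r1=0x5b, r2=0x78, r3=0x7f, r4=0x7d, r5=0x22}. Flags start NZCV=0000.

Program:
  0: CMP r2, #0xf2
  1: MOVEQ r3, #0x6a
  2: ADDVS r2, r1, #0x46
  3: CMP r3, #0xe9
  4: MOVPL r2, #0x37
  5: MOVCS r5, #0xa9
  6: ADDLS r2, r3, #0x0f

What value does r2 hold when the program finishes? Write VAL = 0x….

[0] flags=1001 → (cmp)
[1] flags=1001 EQ?F → skip
[2] flags=1001 VS?T → r2=0xa1
[3] flags=1001 → (cmp)
[4] flags=1001 PL?F → skip
[5] flags=1001 CS?F → skip
[6] flags=1001 LS?T → r2=0x8e

VAL = 0x8e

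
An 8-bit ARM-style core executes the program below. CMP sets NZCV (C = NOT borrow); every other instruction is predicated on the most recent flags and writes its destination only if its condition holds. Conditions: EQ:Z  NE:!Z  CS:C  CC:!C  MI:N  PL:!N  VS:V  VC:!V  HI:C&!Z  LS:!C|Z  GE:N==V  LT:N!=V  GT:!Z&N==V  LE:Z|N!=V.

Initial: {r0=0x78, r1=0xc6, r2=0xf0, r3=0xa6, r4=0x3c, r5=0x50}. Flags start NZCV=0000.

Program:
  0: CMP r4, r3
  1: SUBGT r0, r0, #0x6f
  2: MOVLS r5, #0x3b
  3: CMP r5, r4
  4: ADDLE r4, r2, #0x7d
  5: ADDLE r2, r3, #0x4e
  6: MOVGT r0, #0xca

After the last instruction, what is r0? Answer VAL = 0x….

VAL = 0x09

[0] flags=1001 → (cmp)
[1] flags=1001 GT?T → r0=0x09
[2] flags=1001 LS?T → r5=0x3b
[3] flags=1000 → (cmp)
[4] flags=1000 LE?T → r4=0x6d
[5] flags=1000 LE?T → r2=0xf4
[6] flags=1000 GT?F → skip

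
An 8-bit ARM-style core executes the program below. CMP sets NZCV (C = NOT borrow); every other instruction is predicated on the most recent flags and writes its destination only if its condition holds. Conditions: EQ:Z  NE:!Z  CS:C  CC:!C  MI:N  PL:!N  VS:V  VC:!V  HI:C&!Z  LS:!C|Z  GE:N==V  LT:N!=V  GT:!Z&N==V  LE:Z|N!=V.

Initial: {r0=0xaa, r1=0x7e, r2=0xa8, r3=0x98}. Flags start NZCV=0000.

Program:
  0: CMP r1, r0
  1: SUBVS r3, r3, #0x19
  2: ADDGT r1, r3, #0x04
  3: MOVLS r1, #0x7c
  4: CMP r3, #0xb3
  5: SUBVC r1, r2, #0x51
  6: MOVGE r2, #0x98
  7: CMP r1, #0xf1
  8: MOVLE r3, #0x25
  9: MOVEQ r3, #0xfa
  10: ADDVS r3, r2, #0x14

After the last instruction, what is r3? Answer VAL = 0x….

VAL = 0xac

0: ✓ CMP  NZCV=1001
1: ✓ SUBVS  r3←0x7f
2: ✓ ADDGT  r1←0x83
3: ✓ MOVLS  r1←0x7c
4: ✓ CMP  NZCV=1001
5: · SUBVC
6: ✓ MOVGE  r2←0x98
7: ✓ CMP  NZCV=1001
8: · MOVLE
9: · MOVEQ
10: ✓ ADDVS  r3←0xac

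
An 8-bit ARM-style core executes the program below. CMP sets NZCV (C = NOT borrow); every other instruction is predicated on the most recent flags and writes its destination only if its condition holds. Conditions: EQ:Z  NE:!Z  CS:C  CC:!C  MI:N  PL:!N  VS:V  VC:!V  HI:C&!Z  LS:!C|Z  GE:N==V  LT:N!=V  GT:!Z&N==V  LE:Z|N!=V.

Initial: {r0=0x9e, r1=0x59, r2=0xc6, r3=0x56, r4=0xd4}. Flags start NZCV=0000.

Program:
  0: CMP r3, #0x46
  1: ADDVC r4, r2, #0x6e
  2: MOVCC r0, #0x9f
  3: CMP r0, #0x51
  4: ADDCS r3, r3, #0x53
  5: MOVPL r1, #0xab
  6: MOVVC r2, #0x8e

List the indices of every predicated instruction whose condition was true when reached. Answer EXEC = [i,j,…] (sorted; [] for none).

EXEC = [1,4,5]

0: ✓ CMP  NZCV=0010
1: ✓ ADDVC  r4←0x34
2: · MOVCC
3: ✓ CMP  NZCV=0011
4: ✓ ADDCS  r3←0xa9
5: ✓ MOVPL  r1←0xab
6: · MOVVC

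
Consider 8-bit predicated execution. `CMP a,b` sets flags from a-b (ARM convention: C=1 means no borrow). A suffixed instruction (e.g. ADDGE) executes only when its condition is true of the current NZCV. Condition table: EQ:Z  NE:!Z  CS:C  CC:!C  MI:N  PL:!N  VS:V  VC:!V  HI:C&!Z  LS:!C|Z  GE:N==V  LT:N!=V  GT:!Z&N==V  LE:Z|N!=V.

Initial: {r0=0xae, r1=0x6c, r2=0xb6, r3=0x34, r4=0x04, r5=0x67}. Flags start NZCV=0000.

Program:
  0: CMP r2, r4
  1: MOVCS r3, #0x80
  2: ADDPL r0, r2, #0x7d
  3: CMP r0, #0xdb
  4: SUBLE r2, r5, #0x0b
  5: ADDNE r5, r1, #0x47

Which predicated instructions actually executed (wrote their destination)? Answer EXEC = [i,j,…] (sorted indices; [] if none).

0: ✓ CMP  NZCV=1010
1: ✓ MOVCS  r3←0x80
2: · ADDPL
3: ✓ CMP  NZCV=1000
4: ✓ SUBLE  r2←0x5c
5: ✓ ADDNE  r5←0xb3

EXEC = [1,4,5]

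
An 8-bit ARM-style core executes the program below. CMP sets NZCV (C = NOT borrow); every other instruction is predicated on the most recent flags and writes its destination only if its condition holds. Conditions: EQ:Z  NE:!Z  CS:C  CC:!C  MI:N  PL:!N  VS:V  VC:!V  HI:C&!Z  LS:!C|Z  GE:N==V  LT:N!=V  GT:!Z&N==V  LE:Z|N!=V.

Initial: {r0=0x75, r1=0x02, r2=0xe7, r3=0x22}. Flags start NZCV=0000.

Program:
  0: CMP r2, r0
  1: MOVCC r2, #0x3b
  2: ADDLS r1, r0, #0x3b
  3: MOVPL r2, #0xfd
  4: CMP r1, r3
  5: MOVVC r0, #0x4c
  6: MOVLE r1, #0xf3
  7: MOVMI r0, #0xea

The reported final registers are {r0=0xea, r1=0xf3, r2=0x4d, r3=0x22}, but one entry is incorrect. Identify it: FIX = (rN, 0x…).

FIX = (r2, 0xfd)

[0] flags=0011 → (cmp)
[1] flags=0011 CC?F → skip
[2] flags=0011 LS?F → skip
[3] flags=0011 PL?T → r2=0xfd
[4] flags=1000 → (cmp)
[5] flags=1000 VC?T → r0=0x4c
[6] flags=1000 LE?T → r1=0xf3
[7] flags=1000 MI?T → r0=0xea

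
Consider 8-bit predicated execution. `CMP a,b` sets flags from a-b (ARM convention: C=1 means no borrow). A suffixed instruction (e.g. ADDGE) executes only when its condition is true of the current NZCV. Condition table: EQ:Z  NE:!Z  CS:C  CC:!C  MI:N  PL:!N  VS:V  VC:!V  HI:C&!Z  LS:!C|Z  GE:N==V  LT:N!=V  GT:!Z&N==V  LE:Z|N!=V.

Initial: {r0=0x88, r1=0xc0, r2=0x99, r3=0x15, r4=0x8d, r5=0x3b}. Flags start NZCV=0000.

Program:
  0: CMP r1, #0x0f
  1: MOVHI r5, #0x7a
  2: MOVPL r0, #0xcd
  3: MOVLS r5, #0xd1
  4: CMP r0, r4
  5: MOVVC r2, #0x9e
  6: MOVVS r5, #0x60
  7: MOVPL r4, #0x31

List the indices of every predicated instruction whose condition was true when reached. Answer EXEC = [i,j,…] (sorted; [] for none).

EXEC = [1,5]

0: ✓ CMP  NZCV=1010
1: ✓ MOVHI  r5←0x7a
2: · MOVPL
3: · MOVLS
4: ✓ CMP  NZCV=1000
5: ✓ MOVVC  r2←0x9e
6: · MOVVS
7: · MOVPL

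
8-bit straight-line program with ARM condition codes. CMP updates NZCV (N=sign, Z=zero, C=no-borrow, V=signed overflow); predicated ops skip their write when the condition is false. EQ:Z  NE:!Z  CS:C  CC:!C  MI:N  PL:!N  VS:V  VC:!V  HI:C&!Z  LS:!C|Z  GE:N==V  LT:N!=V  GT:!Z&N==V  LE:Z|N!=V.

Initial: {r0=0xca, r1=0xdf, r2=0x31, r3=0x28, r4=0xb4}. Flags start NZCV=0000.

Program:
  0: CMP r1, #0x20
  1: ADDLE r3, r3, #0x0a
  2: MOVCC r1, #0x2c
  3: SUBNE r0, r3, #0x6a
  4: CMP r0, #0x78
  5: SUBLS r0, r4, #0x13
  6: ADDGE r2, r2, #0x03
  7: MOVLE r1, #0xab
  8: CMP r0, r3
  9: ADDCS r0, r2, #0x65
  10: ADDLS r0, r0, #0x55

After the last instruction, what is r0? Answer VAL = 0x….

VAL = 0x96

0: ✓ CMP  NZCV=1010
1: ✓ ADDLE  r3←0x32
2: · MOVCC
3: ✓ SUBNE  r0←0xc8
4: ✓ CMP  NZCV=0011
5: · SUBLS
6: · ADDGE
7: ✓ MOVLE  r1←0xab
8: ✓ CMP  NZCV=1010
9: ✓ ADDCS  r0←0x96
10: · ADDLS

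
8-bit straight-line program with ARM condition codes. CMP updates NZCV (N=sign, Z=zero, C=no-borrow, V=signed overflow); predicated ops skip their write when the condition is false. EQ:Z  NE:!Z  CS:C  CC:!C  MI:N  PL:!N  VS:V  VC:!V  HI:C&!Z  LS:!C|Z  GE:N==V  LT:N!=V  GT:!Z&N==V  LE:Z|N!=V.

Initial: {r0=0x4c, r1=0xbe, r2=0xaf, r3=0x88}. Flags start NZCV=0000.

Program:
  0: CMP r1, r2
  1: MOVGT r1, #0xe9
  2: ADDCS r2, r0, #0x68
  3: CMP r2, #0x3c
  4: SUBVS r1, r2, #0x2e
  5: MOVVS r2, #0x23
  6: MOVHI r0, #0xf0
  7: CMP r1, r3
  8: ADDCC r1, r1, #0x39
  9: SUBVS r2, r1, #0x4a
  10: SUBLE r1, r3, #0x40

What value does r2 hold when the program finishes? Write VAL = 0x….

VAL = 0x23

0: ✓ CMP  NZCV=0010
1: ✓ MOVGT  r1←0xe9
2: ✓ ADDCS  r2←0xb4
3: ✓ CMP  NZCV=0011
4: ✓ SUBVS  r1←0x86
5: ✓ MOVVS  r2←0x23
6: ✓ MOVHI  r0←0xf0
7: ✓ CMP  NZCV=1000
8: ✓ ADDCC  r1←0xbf
9: · SUBVS
10: ✓ SUBLE  r1←0x48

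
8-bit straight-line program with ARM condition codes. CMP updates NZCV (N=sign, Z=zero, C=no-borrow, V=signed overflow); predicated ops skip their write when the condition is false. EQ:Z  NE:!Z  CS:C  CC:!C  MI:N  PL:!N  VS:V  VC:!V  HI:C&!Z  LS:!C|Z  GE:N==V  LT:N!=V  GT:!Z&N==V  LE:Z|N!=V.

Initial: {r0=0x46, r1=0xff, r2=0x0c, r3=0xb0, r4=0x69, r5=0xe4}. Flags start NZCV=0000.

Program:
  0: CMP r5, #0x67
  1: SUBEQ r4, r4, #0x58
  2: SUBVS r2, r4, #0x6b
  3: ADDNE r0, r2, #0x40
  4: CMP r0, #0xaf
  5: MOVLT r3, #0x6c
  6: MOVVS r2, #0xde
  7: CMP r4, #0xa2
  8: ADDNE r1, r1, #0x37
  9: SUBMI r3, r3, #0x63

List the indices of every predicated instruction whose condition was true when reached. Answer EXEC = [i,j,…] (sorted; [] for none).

EXEC = [2,3,6,8,9]

[0] flags=0011 → (cmp)
[1] flags=0011 EQ?F → skip
[2] flags=0011 VS?T → r2=0xfe
[3] flags=0011 NE?T → r0=0x3e
[4] flags=1001 → (cmp)
[5] flags=1001 LT?F → skip
[6] flags=1001 VS?T → r2=0xde
[7] flags=1001 → (cmp)
[8] flags=1001 NE?T → r1=0x36
[9] flags=1001 MI?T → r3=0x4d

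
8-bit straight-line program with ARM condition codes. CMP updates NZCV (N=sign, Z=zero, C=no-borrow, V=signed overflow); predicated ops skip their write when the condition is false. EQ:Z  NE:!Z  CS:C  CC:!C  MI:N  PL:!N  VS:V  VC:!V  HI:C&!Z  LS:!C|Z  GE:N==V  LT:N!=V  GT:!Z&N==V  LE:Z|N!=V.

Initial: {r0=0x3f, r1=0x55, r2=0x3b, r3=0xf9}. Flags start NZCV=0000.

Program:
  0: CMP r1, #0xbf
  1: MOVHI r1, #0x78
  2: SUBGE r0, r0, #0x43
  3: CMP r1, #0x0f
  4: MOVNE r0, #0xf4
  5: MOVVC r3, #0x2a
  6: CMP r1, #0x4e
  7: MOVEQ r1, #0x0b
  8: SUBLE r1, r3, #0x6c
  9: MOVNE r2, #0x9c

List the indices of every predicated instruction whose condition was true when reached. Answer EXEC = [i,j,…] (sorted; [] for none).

EXEC = [2,4,5,9]

0: ✓ CMP  NZCV=1001
1: · MOVHI
2: ✓ SUBGE  r0←0xfc
3: ✓ CMP  NZCV=0010
4: ✓ MOVNE  r0←0xf4
5: ✓ MOVVC  r3←0x2a
6: ✓ CMP  NZCV=0010
7: · MOVEQ
8: · SUBLE
9: ✓ MOVNE  r2←0x9c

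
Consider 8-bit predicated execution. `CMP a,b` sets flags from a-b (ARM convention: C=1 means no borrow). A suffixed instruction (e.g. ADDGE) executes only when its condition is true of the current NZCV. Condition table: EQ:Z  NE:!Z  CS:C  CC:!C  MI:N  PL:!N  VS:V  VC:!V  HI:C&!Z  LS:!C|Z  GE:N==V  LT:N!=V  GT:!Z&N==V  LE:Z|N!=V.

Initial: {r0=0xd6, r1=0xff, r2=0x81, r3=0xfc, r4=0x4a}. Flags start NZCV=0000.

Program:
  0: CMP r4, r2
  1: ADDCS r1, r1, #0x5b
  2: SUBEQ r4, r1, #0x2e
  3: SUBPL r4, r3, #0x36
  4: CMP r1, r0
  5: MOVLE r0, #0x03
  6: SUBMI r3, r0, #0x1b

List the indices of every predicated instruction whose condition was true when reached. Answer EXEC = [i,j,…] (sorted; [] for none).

0: ✓ CMP  NZCV=1001
1: · ADDCS
2: · SUBEQ
3: · SUBPL
4: ✓ CMP  NZCV=0010
5: · MOVLE
6: · SUBMI

EXEC = []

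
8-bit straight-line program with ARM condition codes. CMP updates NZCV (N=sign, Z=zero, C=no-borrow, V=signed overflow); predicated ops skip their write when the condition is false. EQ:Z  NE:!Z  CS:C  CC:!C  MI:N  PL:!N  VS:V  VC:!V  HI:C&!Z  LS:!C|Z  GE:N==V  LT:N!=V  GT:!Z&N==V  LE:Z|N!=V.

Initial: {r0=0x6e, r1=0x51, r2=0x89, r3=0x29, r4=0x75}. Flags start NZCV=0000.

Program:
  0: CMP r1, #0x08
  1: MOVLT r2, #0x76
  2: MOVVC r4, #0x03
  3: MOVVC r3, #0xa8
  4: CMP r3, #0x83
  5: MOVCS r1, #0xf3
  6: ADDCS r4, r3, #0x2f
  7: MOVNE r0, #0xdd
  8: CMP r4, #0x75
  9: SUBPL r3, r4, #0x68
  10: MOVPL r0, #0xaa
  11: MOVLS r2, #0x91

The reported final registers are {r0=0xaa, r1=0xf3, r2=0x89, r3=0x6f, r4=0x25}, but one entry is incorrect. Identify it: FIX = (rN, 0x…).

0: ✓ CMP  NZCV=0010
1: · MOVLT
2: ✓ MOVVC  r4←0x03
3: ✓ MOVVC  r3←0xa8
4: ✓ CMP  NZCV=0010
5: ✓ MOVCS  r1←0xf3
6: ✓ ADDCS  r4←0xd7
7: ✓ MOVNE  r0←0xdd
8: ✓ CMP  NZCV=0011
9: ✓ SUBPL  r3←0x6f
10: ✓ MOVPL  r0←0xaa
11: · MOVLS

FIX = (r4, 0xd7)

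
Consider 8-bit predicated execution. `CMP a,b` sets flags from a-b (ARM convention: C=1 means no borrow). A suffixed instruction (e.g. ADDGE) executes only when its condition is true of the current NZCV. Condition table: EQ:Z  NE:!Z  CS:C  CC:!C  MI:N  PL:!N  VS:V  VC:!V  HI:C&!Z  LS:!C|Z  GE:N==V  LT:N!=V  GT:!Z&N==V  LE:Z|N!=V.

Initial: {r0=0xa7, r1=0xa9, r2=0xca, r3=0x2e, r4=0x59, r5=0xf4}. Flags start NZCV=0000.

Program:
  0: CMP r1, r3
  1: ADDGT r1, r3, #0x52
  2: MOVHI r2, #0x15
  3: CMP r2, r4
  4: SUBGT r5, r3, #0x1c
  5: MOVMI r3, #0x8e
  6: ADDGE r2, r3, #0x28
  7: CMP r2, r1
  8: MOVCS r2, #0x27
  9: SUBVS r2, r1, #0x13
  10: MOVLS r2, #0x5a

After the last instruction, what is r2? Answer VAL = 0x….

0: ✓ CMP  NZCV=0011
1: · ADDGT
2: ✓ MOVHI  r2←0x15
3: ✓ CMP  NZCV=1000
4: · SUBGT
5: ✓ MOVMI  r3←0x8e
6: · ADDGE
7: ✓ CMP  NZCV=0000
8: · MOVCS
9: · SUBVS
10: ✓ MOVLS  r2←0x5a

VAL = 0x5a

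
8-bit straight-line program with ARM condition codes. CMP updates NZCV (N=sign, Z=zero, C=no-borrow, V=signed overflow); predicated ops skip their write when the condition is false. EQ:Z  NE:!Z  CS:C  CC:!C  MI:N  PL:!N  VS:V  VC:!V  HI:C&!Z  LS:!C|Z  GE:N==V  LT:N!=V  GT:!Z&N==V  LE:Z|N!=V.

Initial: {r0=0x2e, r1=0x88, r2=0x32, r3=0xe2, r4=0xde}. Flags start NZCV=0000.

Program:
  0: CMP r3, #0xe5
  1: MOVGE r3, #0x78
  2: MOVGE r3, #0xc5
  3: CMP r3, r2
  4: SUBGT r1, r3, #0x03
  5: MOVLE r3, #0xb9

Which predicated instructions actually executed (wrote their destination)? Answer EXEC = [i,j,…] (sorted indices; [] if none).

EXEC = [5]

0: ✓ CMP  NZCV=1000
1: · MOVGE
2: · MOVGE
3: ✓ CMP  NZCV=1010
4: · SUBGT
5: ✓ MOVLE  r3←0xb9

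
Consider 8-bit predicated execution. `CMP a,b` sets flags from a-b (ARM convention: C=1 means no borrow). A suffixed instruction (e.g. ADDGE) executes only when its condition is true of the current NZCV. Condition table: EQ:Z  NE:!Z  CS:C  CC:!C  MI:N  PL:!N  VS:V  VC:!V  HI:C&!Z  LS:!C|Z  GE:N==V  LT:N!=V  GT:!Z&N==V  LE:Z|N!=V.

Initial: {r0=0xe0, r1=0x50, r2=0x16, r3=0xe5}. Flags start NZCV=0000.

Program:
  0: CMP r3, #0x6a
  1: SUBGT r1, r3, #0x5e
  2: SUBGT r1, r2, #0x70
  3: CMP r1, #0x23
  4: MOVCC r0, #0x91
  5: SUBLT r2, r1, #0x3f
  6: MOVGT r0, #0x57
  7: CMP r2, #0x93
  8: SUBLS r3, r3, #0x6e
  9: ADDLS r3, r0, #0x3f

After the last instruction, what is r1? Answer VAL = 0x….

[0] flags=0011 → (cmp)
[1] flags=0011 GT?F → skip
[2] flags=0011 GT?F → skip
[3] flags=0010 → (cmp)
[4] flags=0010 CC?F → skip
[5] flags=0010 LT?F → skip
[6] flags=0010 GT?T → r0=0x57
[7] flags=1001 → (cmp)
[8] flags=1001 LS?T → r3=0x77
[9] flags=1001 LS?T → r3=0x96

VAL = 0x50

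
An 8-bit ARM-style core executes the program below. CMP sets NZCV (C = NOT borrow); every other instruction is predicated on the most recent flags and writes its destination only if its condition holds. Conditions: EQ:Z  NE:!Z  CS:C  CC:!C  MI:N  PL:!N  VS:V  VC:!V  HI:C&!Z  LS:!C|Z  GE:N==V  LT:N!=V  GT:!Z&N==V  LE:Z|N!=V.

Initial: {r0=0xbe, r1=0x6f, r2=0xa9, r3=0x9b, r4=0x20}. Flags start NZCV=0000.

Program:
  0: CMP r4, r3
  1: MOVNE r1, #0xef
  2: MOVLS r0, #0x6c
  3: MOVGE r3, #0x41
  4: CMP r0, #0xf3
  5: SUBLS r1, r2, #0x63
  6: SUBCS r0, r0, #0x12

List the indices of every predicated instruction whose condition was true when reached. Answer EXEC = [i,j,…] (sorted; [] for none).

EXEC = [1,2,3,5]

0: ✓ CMP  NZCV=1001
1: ✓ MOVNE  r1←0xef
2: ✓ MOVLS  r0←0x6c
3: ✓ MOVGE  r3←0x41
4: ✓ CMP  NZCV=0000
5: ✓ SUBLS  r1←0x46
6: · SUBCS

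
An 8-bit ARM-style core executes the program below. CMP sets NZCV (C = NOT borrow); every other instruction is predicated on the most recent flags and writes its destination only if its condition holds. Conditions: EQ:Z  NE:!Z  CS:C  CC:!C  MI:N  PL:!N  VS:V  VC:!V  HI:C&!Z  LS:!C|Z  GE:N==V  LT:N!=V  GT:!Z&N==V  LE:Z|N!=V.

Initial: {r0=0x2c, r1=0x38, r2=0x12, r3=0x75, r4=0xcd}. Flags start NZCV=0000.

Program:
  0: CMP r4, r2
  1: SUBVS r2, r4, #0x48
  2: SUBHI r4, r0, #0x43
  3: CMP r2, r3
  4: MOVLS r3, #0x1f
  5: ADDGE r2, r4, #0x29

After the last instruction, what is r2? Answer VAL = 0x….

VAL = 0x12

0: ✓ CMP  NZCV=1010
1: · SUBVS
2: ✓ SUBHI  r4←0xe9
3: ✓ CMP  NZCV=1000
4: ✓ MOVLS  r3←0x1f
5: · ADDGE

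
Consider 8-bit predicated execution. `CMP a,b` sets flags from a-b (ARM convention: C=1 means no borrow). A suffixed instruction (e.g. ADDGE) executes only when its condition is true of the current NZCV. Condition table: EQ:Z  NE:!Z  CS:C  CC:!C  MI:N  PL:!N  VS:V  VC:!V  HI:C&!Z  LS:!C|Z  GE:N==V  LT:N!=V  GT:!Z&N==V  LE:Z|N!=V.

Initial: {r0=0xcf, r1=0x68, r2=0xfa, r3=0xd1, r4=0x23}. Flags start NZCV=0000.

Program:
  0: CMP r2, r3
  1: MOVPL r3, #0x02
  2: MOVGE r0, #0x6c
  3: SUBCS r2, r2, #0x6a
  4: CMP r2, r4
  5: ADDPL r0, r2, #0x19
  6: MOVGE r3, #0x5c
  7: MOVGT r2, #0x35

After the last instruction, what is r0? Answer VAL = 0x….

0: ✓ CMP  NZCV=0010
1: ✓ MOVPL  r3←0x02
2: ✓ MOVGE  r0←0x6c
3: ✓ SUBCS  r2←0x90
4: ✓ CMP  NZCV=0011
5: ✓ ADDPL  r0←0xa9
6: · MOVGE
7: · MOVGT

VAL = 0xa9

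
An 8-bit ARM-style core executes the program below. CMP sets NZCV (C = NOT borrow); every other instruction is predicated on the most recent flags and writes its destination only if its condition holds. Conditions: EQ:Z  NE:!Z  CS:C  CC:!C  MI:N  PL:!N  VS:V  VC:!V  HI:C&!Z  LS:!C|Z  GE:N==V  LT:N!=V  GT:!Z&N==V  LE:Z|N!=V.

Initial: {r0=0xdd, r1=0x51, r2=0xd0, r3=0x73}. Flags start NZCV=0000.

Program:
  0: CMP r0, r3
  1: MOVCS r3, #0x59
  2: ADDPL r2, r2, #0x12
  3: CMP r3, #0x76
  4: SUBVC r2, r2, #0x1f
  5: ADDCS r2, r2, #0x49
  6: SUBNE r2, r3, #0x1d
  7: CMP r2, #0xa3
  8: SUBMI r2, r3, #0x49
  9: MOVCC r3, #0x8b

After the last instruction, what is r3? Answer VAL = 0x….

[0] flags=0011 → (cmp)
[1] flags=0011 CS?T → r3=0x59
[2] flags=0011 PL?T → r2=0xe2
[3] flags=1000 → (cmp)
[4] flags=1000 VC?T → r2=0xc3
[5] flags=1000 CS?F → skip
[6] flags=1000 NE?T → r2=0x3c
[7] flags=1001 → (cmp)
[8] flags=1001 MI?T → r2=0x10
[9] flags=1001 CC?T → r3=0x8b

VAL = 0x8b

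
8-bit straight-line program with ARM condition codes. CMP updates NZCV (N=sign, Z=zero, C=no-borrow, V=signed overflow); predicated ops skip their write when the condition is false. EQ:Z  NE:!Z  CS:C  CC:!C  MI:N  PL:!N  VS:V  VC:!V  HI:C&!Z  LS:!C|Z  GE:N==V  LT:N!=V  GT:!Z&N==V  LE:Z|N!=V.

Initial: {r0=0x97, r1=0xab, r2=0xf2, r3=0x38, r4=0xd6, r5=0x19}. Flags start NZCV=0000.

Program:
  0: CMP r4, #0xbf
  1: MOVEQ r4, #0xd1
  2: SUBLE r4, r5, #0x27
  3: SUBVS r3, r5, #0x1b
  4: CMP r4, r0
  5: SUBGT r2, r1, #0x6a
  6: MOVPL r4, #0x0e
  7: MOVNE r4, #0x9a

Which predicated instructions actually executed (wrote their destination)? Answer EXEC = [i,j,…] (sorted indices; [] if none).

0: ✓ CMP  NZCV=0010
1: · MOVEQ
2: · SUBLE
3: · SUBVS
4: ✓ CMP  NZCV=0010
5: ✓ SUBGT  r2←0x41
6: ✓ MOVPL  r4←0x0e
7: ✓ MOVNE  r4←0x9a

EXEC = [5,6,7]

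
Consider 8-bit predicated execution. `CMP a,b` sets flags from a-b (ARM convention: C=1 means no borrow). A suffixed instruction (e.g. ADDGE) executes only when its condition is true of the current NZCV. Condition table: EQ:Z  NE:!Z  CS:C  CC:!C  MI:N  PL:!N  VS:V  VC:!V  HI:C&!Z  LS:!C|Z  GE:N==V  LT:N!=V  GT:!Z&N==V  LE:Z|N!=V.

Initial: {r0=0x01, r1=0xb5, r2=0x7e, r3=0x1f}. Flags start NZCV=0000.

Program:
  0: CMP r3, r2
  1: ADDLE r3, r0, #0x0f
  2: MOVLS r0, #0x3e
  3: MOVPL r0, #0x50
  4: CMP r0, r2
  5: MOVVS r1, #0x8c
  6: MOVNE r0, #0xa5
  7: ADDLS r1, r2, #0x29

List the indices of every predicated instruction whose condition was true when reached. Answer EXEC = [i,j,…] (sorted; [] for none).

EXEC = [1,2,6,7]

0: ✓ CMP  NZCV=1000
1: ✓ ADDLE  r3←0x10
2: ✓ MOVLS  r0←0x3e
3: · MOVPL
4: ✓ CMP  NZCV=1000
5: · MOVVS
6: ✓ MOVNE  r0←0xa5
7: ✓ ADDLS  r1←0xa7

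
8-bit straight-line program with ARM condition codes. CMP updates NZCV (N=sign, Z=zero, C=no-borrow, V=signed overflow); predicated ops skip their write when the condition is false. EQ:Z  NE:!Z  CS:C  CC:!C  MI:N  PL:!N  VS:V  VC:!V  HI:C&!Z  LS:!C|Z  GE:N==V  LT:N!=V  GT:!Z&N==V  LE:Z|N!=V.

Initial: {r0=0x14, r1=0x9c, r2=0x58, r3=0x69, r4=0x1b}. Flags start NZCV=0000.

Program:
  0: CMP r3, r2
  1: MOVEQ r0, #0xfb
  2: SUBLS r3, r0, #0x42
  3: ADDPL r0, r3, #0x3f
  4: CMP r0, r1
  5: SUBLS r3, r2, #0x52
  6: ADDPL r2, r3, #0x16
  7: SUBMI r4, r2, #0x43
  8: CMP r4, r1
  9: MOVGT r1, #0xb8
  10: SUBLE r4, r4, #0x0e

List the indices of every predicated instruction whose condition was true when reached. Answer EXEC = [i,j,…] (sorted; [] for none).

[0] flags=0010 → (cmp)
[1] flags=0010 EQ?F → skip
[2] flags=0010 LS?F → skip
[3] flags=0010 PL?T → r0=0xa8
[4] flags=0010 → (cmp)
[5] flags=0010 LS?F → skip
[6] flags=0010 PL?T → r2=0x7f
[7] flags=0010 MI?F → skip
[8] flags=0000 → (cmp)
[9] flags=0000 GT?T → r1=0xb8
[10] flags=0000 LE?F → skip

EXEC = [3,6,9]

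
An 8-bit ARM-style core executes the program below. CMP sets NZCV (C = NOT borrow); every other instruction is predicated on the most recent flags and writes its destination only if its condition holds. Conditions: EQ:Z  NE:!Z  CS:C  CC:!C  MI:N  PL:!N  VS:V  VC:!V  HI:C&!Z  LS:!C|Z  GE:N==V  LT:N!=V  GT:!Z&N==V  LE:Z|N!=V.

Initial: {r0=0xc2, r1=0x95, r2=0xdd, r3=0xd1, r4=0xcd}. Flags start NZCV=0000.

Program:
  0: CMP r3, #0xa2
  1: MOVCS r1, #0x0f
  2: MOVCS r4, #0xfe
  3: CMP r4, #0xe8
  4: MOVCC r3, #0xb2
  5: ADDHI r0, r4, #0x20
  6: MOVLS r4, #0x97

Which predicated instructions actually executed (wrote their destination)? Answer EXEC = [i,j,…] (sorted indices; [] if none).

[0] flags=0010 → (cmp)
[1] flags=0010 CS?T → r1=0x0f
[2] flags=0010 CS?T → r4=0xfe
[3] flags=0010 → (cmp)
[4] flags=0010 CC?F → skip
[5] flags=0010 HI?T → r0=0x1e
[6] flags=0010 LS?F → skip

EXEC = [1,2,5]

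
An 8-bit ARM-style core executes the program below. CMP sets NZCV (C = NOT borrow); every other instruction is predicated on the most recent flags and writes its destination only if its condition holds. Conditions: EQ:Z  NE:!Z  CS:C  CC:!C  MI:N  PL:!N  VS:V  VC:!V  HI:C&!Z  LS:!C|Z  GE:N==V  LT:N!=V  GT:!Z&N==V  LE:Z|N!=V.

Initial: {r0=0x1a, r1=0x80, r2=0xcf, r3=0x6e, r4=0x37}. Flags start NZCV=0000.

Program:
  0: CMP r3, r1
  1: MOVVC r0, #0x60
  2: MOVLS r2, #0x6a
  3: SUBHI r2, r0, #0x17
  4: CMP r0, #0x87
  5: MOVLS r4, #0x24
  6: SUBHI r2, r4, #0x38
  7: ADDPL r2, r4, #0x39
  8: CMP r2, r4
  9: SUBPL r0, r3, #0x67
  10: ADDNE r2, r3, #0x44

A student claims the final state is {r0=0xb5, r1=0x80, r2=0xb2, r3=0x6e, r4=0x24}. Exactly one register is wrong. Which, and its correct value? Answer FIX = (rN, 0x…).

0: ✓ CMP  NZCV=1001
1: · MOVVC
2: ✓ MOVLS  r2←0x6a
3: · SUBHI
4: ✓ CMP  NZCV=1001
5: ✓ MOVLS  r4←0x24
6: · SUBHI
7: · ADDPL
8: ✓ CMP  NZCV=0010
9: ✓ SUBPL  r0←0x07
10: ✓ ADDNE  r2←0xb2

FIX = (r0, 0x07)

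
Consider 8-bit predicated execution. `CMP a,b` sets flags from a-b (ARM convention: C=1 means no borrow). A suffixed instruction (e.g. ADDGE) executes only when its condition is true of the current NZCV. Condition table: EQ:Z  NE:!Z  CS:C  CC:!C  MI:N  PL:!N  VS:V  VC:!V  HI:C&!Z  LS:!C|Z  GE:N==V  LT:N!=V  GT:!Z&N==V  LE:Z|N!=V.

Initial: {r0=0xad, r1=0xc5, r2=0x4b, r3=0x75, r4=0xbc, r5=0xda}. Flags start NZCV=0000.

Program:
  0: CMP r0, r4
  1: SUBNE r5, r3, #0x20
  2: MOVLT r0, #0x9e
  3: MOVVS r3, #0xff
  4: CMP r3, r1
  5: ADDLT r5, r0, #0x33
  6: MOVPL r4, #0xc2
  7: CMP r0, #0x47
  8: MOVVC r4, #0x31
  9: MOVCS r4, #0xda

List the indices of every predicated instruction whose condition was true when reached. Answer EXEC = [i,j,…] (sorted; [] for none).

EXEC = [1,2,9]

0: ✓ CMP  NZCV=1000
1: ✓ SUBNE  r5←0x55
2: ✓ MOVLT  r0←0x9e
3: · MOVVS
4: ✓ CMP  NZCV=1001
5: · ADDLT
6: · MOVPL
7: ✓ CMP  NZCV=0011
8: · MOVVC
9: ✓ MOVCS  r4←0xda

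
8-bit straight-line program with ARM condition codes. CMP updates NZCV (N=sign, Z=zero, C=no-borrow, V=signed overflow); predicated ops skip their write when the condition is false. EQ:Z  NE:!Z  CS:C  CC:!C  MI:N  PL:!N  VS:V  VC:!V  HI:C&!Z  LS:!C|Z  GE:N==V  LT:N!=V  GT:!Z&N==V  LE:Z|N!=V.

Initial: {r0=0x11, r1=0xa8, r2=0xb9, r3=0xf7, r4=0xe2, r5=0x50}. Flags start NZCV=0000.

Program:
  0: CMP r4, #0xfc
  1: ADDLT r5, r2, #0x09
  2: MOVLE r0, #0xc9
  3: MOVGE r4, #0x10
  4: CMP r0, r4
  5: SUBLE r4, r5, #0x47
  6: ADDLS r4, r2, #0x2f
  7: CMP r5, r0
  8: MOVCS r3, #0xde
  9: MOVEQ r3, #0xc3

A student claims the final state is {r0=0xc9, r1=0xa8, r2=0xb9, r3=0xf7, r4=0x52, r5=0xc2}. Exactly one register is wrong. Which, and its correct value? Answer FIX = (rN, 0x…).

0: ✓ CMP  NZCV=1000
1: ✓ ADDLT  r5←0xc2
2: ✓ MOVLE  r0←0xc9
3: · MOVGE
4: ✓ CMP  NZCV=1000
5: ✓ SUBLE  r4←0x7b
6: ✓ ADDLS  r4←0xe8
7: ✓ CMP  NZCV=1000
8: · MOVCS
9: · MOVEQ

FIX = (r4, 0xe8)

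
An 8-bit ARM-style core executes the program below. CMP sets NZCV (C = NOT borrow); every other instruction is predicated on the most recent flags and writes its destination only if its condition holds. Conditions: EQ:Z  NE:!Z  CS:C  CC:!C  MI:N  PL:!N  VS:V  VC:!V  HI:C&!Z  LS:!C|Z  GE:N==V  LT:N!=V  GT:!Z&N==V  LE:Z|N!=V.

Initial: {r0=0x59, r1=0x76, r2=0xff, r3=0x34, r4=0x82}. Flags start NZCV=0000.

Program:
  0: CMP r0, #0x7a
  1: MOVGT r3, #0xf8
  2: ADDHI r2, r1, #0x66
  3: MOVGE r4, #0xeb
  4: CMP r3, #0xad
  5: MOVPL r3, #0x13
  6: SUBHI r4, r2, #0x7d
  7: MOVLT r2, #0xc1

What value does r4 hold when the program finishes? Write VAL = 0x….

0: ✓ CMP  NZCV=1000
1: · MOVGT
2: · ADDHI
3: · MOVGE
4: ✓ CMP  NZCV=1001
5: · MOVPL
6: · SUBHI
7: · MOVLT

VAL = 0x82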